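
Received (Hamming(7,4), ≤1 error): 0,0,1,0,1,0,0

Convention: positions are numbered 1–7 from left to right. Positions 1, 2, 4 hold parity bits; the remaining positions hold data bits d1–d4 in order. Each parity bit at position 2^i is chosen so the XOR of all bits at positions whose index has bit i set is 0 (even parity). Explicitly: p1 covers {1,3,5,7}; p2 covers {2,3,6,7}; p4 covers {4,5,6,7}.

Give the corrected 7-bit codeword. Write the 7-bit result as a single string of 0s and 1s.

0010110

s1 (pos 1,3,5,7): 0⊕1⊕1⊕0 = 0
s2 (pos 2,3,6,7): 0⊕1⊕0⊕0 = 1
s4 (pos 4,5,6,7): 0⊕1⊕0⊕0 = 1
Syndrome s4…s1 = 110 → error at position 6.
Flip position 6: 0010100 → 0010110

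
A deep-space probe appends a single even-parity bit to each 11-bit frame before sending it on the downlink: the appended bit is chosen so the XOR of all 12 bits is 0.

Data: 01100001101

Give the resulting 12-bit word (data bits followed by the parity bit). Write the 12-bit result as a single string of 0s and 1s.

011000011011

XOR of the 11 data bits: 0⊕1⊕1⊕0⊕0⊕0⊕0⊕1⊕1⊕0⊕1 = 1
Parity bit = 1 (so all 12 bits XOR to 0).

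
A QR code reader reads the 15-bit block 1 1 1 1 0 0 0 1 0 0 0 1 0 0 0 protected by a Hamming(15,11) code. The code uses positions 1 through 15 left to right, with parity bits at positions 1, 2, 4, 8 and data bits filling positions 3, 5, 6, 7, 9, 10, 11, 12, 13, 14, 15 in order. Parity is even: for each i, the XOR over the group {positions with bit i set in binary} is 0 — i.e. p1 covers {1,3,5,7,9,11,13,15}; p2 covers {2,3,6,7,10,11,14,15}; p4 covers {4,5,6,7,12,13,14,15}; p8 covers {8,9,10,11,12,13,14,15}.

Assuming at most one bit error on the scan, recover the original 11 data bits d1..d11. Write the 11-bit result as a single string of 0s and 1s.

s1 (pos 1,3,5,7,9,11,13,15): 1⊕1⊕0⊕0⊕0⊕0⊕0⊕0 = 0
s2 (pos 2,3,6,7,10,11,14,15): 1⊕1⊕0⊕0⊕0⊕0⊕0⊕0 = 0
s4 (pos 4,5,6,7,12,13,14,15): 1⊕0⊕0⊕0⊕1⊕0⊕0⊕0 = 0
s8 (pos 8,9,10,11,12,13,14,15): 1⊕0⊕0⊕0⊕1⊕0⊕0⊕0 = 0
Syndrome s8…s1 = 0000 → no error.
Read data bits from positions 3,5,6,7,9,10,11,12,13,14,15: 10000001000

10000001000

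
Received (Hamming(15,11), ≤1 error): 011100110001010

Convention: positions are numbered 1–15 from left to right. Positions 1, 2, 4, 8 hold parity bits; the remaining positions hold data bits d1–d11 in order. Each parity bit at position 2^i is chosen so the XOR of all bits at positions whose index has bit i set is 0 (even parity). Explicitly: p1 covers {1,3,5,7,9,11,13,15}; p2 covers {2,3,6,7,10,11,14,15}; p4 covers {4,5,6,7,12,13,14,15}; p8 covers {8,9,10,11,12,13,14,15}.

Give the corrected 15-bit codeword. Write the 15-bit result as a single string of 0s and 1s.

011100100001010

s1 (pos 1,3,5,7,9,11,13,15): 0⊕1⊕0⊕1⊕0⊕0⊕0⊕0 = 0
s2 (pos 2,3,6,7,10,11,14,15): 1⊕1⊕0⊕1⊕0⊕0⊕1⊕0 = 0
s4 (pos 4,5,6,7,12,13,14,15): 1⊕0⊕0⊕1⊕1⊕0⊕1⊕0 = 0
s8 (pos 8,9,10,11,12,13,14,15): 1⊕0⊕0⊕0⊕1⊕0⊕1⊕0 = 1
Syndrome s8…s1 = 1000 → error at position 8.
Flip position 8: 011100110001010 → 011100100001010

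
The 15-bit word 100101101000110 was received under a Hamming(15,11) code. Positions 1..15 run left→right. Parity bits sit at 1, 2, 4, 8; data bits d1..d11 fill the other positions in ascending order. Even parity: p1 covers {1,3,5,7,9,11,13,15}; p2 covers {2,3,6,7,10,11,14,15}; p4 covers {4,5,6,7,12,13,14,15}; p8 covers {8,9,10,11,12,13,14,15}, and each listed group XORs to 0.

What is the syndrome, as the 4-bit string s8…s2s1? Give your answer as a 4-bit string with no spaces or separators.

1110

s1 (pos 1,3,5,7,9,11,13,15): 1⊕0⊕0⊕1⊕1⊕0⊕1⊕0 = 0
s2 (pos 2,3,6,7,10,11,14,15): 0⊕0⊕1⊕1⊕0⊕0⊕1⊕0 = 1
s4 (pos 4,5,6,7,12,13,14,15): 1⊕0⊕1⊕1⊕0⊕1⊕1⊕0 = 1
s8 (pos 8,9,10,11,12,13,14,15): 0⊕1⊕0⊕0⊕0⊕1⊕1⊕0 = 1
Syndrome s8…s1 = 1110 → error at position 14.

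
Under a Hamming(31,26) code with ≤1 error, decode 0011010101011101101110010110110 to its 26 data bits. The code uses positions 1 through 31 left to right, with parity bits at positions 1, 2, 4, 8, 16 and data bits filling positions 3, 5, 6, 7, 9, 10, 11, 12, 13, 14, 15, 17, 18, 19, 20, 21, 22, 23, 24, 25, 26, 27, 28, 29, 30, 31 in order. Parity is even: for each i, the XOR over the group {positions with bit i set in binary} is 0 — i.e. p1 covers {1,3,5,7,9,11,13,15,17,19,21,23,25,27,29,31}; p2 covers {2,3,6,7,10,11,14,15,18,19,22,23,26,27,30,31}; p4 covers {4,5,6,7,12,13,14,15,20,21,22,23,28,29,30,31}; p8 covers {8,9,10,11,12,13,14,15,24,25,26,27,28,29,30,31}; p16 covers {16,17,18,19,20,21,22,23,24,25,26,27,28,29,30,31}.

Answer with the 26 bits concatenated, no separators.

11100101110101110010110110

s1 (pos 1,3,5,7,9,11,13,15,17,19,21,23,25,27,29,31): 0⊕1⊕0⊕0⊕0⊕0⊕1⊕0⊕1⊕1⊕1⊕0⊕0⊕1⊕1⊕0 = 1
s2 (pos 2,3,6,7,10,11,14,15,18,19,22,23,26,27,30,31): 0⊕1⊕1⊕0⊕1⊕0⊕1⊕0⊕0⊕1⊕0⊕0⊕1⊕1⊕1⊕0 = 0
s4 (pos 4,5,6,7,12,13,14,15,20,21,22,23,28,29,30,31): 1⊕0⊕1⊕0⊕1⊕1⊕1⊕0⊕1⊕1⊕0⊕0⊕0⊕1⊕1⊕0 = 1
s8 (pos 8,9,10,11,12,13,14,15,24,25,26,27,28,29,30,31): 1⊕0⊕1⊕0⊕1⊕1⊕1⊕0⊕1⊕0⊕1⊕1⊕0⊕1⊕1⊕0 = 0
s16 (pos 16,17,18,19,20,21,22,23,24,25,26,27,28,29,30,31): 1⊕1⊕0⊕1⊕1⊕1⊕0⊕0⊕1⊕0⊕1⊕1⊕0⊕1⊕1⊕0 = 0
Syndrome s16…s1 = 00101 → error at position 5.
Flip position 5: 0011010101011101101110010110110 → 0011110101011101101110010110110
Read data bits from positions 3,5,6,7,9,10,11,12,13,14,15,17,18,19,20,21,22,23,24,25,26,27,28,29,30,31: 11100101110101110010110110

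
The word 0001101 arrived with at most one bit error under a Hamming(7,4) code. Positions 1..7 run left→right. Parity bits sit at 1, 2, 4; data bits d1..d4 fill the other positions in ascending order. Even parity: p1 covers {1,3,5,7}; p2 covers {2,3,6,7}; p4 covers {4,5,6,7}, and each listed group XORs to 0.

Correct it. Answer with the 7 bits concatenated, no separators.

s1 (pos 1,3,5,7): 0⊕0⊕1⊕1 = 0
s2 (pos 2,3,6,7): 0⊕0⊕0⊕1 = 1
s4 (pos 4,5,6,7): 1⊕1⊕0⊕1 = 1
Syndrome s4…s1 = 110 → error at position 6.
Flip position 6: 0001101 → 0001111

0001111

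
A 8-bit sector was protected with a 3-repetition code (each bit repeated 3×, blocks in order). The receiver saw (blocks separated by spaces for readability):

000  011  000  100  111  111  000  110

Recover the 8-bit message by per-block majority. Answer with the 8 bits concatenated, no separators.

01001101

Block 1 (000): 0 ones → 0
Block 2 (011): 2 ones → 1
Block 3 (000): 0 ones → 0
Block 4 (100): 1 one → 0
Block 5 (111): 3 ones → 1
Block 6 (111): 3 ones → 1
Block 7 (000): 0 ones → 0
Block 8 (110): 2 ones → 1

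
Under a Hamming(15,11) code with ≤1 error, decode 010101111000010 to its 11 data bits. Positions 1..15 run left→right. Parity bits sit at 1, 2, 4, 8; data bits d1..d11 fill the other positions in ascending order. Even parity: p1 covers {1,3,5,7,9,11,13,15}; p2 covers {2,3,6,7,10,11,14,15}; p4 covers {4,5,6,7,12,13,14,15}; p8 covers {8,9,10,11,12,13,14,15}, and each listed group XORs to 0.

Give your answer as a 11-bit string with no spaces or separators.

s1 (pos 1,3,5,7,9,11,13,15): 0⊕0⊕0⊕1⊕1⊕0⊕0⊕0 = 0
s2 (pos 2,3,6,7,10,11,14,15): 1⊕0⊕1⊕1⊕0⊕0⊕1⊕0 = 0
s4 (pos 4,5,6,7,12,13,14,15): 1⊕0⊕1⊕1⊕0⊕0⊕1⊕0 = 0
s8 (pos 8,9,10,11,12,13,14,15): 1⊕1⊕0⊕0⊕0⊕0⊕1⊕0 = 1
Syndrome s8…s1 = 1000 → error at position 8.
Flip position 8: 010101111000010 → 010101101000010
Read data bits from positions 3,5,6,7,9,10,11,12,13,14,15: 00111000010

00111000010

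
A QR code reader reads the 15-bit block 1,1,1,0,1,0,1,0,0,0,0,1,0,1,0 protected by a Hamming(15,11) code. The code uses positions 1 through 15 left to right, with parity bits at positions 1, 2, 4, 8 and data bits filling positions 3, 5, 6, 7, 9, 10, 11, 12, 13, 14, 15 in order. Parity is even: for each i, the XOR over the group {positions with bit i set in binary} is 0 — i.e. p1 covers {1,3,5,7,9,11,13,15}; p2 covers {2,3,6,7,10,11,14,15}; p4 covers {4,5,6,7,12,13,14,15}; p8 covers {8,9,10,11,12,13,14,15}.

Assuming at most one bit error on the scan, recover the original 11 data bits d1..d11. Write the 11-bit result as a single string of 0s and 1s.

s1 (pos 1,3,5,7,9,11,13,15): 1⊕1⊕1⊕1⊕0⊕0⊕0⊕0 = 0
s2 (pos 2,3,6,7,10,11,14,15): 1⊕1⊕0⊕1⊕0⊕0⊕1⊕0 = 0
s4 (pos 4,5,6,7,12,13,14,15): 0⊕1⊕0⊕1⊕1⊕0⊕1⊕0 = 0
s8 (pos 8,9,10,11,12,13,14,15): 0⊕0⊕0⊕0⊕1⊕0⊕1⊕0 = 0
Syndrome s8…s1 = 0000 → no error.
Read data bits from positions 3,5,6,7,9,10,11,12,13,14,15: 11010001010

11010001010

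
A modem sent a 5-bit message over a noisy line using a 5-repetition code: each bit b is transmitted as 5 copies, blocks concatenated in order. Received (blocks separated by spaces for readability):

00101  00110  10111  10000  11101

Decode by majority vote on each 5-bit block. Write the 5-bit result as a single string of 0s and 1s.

00101

Block 1 (00101): 2 ones → 0
Block 2 (00110): 2 ones → 0
Block 3 (10111): 4 ones → 1
Block 4 (10000): 1 one → 0
Block 5 (11101): 4 ones → 1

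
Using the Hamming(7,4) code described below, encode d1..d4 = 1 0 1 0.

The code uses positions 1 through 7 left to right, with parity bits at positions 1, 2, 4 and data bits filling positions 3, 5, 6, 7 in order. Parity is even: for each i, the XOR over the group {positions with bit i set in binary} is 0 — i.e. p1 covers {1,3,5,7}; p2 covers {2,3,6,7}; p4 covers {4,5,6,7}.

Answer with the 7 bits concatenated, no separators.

Place data at non-parity positions: p1 p2 1 p4 0 1 0
p1 (pos 1,3,5,7): XOR of data positions = 1⊕0⊕0 = 1
p2 (pos 2,3,6,7): XOR of data positions = 1⊕1⊕0 = 0
p4 (pos 4,5,6,7): XOR of data positions = 0⊕1⊕0 = 1
Codeword: 1011010

1011010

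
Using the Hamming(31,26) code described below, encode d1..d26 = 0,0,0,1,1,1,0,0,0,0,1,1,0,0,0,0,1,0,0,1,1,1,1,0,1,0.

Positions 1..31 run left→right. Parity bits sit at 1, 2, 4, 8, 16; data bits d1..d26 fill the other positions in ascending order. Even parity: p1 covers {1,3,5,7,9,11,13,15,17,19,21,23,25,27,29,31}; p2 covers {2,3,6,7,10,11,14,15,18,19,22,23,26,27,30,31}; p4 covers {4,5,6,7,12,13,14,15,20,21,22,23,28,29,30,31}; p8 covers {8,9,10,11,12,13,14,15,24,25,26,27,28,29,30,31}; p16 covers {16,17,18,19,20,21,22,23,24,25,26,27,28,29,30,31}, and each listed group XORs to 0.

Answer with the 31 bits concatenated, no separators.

0101001011000011100001001111010

Place data at non-parity positions: p1 p2 0 p4 0 0 1 p8 1 1 0 0 0 0 1 p16 1 0 0 0 0 1 0 0 1 1 1 1 0 1 0
p1 (pos 1,3,5,7,9,11,13,15,17,19,21,23,25,27,29,31): XOR of data positions = 0⊕0⊕1⊕1⊕0⊕0⊕1⊕1⊕0⊕0⊕0⊕1⊕1⊕0⊕0 = 0
p2 (pos 2,3,6,7,10,11,14,15,18,19,22,23,26,27,30,31): XOR of data positions = 0⊕0⊕1⊕1⊕0⊕0⊕1⊕0⊕0⊕1⊕0⊕1⊕1⊕1⊕0 = 1
p4 (pos 4,5,6,7,12,13,14,15,20,21,22,23,28,29,30,31): XOR of data positions = 0⊕0⊕1⊕0⊕0⊕0⊕1⊕0⊕0⊕1⊕0⊕1⊕0⊕1⊕0 = 1
p8 (pos 8,9,10,11,12,13,14,15,24,25,26,27,28,29,30,31): XOR of data positions = 1⊕1⊕0⊕0⊕0⊕0⊕1⊕0⊕1⊕1⊕1⊕1⊕0⊕1⊕0 = 0
p16 (pos 16,17,18,19,20,21,22,23,24,25,26,27,28,29,30,31): XOR of data positions = 1⊕0⊕0⊕0⊕0⊕1⊕0⊕0⊕1⊕1⊕1⊕1⊕0⊕1⊕0 = 1
Codeword: 0101001011000011100001001111010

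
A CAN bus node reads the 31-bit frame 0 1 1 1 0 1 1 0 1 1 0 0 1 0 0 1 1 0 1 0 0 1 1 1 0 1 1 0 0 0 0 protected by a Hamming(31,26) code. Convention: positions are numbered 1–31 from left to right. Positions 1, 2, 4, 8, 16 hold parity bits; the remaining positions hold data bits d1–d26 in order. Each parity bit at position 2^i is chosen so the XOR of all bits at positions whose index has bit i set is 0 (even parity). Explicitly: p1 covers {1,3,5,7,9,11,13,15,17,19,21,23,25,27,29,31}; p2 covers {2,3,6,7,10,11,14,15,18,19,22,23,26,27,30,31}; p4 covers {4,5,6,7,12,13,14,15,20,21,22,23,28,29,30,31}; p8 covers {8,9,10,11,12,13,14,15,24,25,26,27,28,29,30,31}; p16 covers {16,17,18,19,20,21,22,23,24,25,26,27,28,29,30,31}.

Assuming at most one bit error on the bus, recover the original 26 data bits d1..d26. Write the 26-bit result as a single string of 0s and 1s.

s1 (pos 1,3,5,7,9,11,13,15,17,19,21,23,25,27,29,31): 0⊕1⊕0⊕1⊕1⊕0⊕1⊕0⊕1⊕1⊕0⊕1⊕0⊕1⊕0⊕0 = 0
s2 (pos 2,3,6,7,10,11,14,15,18,19,22,23,26,27,30,31): 1⊕1⊕1⊕1⊕1⊕0⊕0⊕0⊕0⊕1⊕1⊕1⊕1⊕1⊕0⊕0 = 0
s4 (pos 4,5,6,7,12,13,14,15,20,21,22,23,28,29,30,31): 1⊕0⊕1⊕1⊕0⊕1⊕0⊕0⊕0⊕0⊕1⊕1⊕0⊕0⊕0⊕0 = 0
s8 (pos 8,9,10,11,12,13,14,15,24,25,26,27,28,29,30,31): 0⊕1⊕1⊕0⊕0⊕1⊕0⊕0⊕1⊕0⊕1⊕1⊕0⊕0⊕0⊕0 = 0
s16 (pos 16,17,18,19,20,21,22,23,24,25,26,27,28,29,30,31): 1⊕1⊕0⊕1⊕0⊕0⊕1⊕1⊕1⊕0⊕1⊕1⊕0⊕0⊕0⊕0 = 0
Syndrome s16…s1 = 00000 → no error.
Read data bits from positions 3,5,6,7,9,10,11,12,13,14,15,17,18,19,20,21,22,23,24,25,26,27,28,29,30,31: 10111100100101001110110000

10111100100101001110110000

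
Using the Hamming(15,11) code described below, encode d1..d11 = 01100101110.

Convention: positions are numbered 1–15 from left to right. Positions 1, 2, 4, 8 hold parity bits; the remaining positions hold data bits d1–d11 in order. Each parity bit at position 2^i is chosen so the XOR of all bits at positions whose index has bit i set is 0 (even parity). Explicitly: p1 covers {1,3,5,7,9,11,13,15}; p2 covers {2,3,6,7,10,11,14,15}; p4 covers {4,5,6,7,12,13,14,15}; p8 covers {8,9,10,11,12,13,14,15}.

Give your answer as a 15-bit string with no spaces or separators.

010111000101110

Place data at non-parity positions: p1 p2 0 p4 1 1 0 p8 0 1 0 1 1 1 0
p1 (pos 1,3,5,7,9,11,13,15): XOR of data positions = 0⊕1⊕0⊕0⊕0⊕1⊕0 = 0
p2 (pos 2,3,6,7,10,11,14,15): XOR of data positions = 0⊕1⊕0⊕1⊕0⊕1⊕0 = 1
p4 (pos 4,5,6,7,12,13,14,15): XOR of data positions = 1⊕1⊕0⊕1⊕1⊕1⊕0 = 1
p8 (pos 8,9,10,11,12,13,14,15): XOR of data positions = 0⊕1⊕0⊕1⊕1⊕1⊕0 = 0
Codeword: 010111000101110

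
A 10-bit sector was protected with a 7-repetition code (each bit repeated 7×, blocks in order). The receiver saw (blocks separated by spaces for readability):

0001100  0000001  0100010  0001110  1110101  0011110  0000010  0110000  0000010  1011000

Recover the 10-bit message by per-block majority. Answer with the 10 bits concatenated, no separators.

0000110000

Block 1 (0001100): 2 ones → 0
Block 2 (0000001): 1 one → 0
Block 3 (0100010): 2 ones → 0
Block 4 (0001110): 3 ones → 0
Block 5 (1110101): 5 ones → 1
Block 6 (0011110): 4 ones → 1
Block 7 (0000010): 1 one → 0
Block 8 (0110000): 2 ones → 0
Block 9 (0000010): 1 one → 0
Block 10 (1011000): 3 ones → 0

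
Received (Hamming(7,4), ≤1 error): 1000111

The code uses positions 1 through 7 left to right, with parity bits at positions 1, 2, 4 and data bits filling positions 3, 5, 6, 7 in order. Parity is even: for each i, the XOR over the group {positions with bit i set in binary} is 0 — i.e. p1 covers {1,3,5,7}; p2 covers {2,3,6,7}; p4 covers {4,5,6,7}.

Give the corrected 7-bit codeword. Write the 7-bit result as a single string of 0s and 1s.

s1 (pos 1,3,5,7): 1⊕0⊕1⊕1 = 1
s2 (pos 2,3,6,7): 0⊕0⊕1⊕1 = 0
s4 (pos 4,5,6,7): 0⊕1⊕1⊕1 = 1
Syndrome s4…s1 = 101 → error at position 5.
Flip position 5: 1000111 → 1000011

1000011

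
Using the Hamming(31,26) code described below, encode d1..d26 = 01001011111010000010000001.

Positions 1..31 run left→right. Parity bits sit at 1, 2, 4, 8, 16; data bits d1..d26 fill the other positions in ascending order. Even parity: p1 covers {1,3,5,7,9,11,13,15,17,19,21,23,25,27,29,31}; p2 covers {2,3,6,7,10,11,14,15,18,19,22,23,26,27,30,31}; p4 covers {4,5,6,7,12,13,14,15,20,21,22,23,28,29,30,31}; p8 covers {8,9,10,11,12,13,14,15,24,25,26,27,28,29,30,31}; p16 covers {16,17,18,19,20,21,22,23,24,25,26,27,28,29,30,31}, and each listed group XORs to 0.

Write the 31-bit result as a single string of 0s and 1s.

0100100010111111010000010000001

Place data at non-parity positions: p1 p2 0 p4 1 0 0 p8 1 0 1 1 1 1 1 p16 0 1 0 0 0 0 0 1 0 0 0 0 0 0 1
p1 (pos 1,3,5,7,9,11,13,15,17,19,21,23,25,27,29,31): XOR of data positions = 0⊕1⊕0⊕1⊕1⊕1⊕1⊕0⊕0⊕0⊕0⊕0⊕0⊕0⊕1 = 0
p2 (pos 2,3,6,7,10,11,14,15,18,19,22,23,26,27,30,31): XOR of data positions = 0⊕0⊕0⊕0⊕1⊕1⊕1⊕1⊕0⊕0⊕0⊕0⊕0⊕0⊕1 = 1
p4 (pos 4,5,6,7,12,13,14,15,20,21,22,23,28,29,30,31): XOR of data positions = 1⊕0⊕0⊕1⊕1⊕1⊕1⊕0⊕0⊕0⊕0⊕0⊕0⊕0⊕1 = 0
p8 (pos 8,9,10,11,12,13,14,15,24,25,26,27,28,29,30,31): XOR of data positions = 1⊕0⊕1⊕1⊕1⊕1⊕1⊕1⊕0⊕0⊕0⊕0⊕0⊕0⊕1 = 0
p16 (pos 16,17,18,19,20,21,22,23,24,25,26,27,28,29,30,31): XOR of data positions = 0⊕1⊕0⊕0⊕0⊕0⊕0⊕1⊕0⊕0⊕0⊕0⊕0⊕0⊕1 = 1
Codeword: 0100100010111111010000010000001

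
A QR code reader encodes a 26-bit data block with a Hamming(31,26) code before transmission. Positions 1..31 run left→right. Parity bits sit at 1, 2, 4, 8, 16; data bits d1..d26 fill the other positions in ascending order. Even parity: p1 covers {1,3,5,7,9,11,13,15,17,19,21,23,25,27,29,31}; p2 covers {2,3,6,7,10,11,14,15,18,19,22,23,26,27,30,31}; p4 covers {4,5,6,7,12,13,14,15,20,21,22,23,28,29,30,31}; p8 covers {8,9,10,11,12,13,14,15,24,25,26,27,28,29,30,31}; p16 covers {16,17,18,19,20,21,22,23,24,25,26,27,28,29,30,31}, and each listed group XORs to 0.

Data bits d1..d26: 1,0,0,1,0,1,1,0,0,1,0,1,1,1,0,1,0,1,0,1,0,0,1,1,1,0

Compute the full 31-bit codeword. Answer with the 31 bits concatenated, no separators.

1111001101100101111010101001110

Place data at non-parity positions: p1 p2 1 p4 0 0 1 p8 0 1 1 0 0 1 0 p16 1 1 1 0 1 0 1 0 1 0 0 1 1 1 0
p1 (pos 1,3,5,7,9,11,13,15,17,19,21,23,25,27,29,31): XOR of data positions = 1⊕0⊕1⊕0⊕1⊕0⊕0⊕1⊕1⊕1⊕1⊕1⊕0⊕1⊕0 = 1
p2 (pos 2,3,6,7,10,11,14,15,18,19,22,23,26,27,30,31): XOR of data positions = 1⊕0⊕1⊕1⊕1⊕1⊕0⊕1⊕1⊕0⊕1⊕0⊕0⊕1⊕0 = 1
p4 (pos 4,5,6,7,12,13,14,15,20,21,22,23,28,29,30,31): XOR of data positions = 0⊕0⊕1⊕0⊕0⊕1⊕0⊕0⊕1⊕0⊕1⊕1⊕1⊕1⊕0 = 1
p8 (pos 8,9,10,11,12,13,14,15,24,25,26,27,28,29,30,31): XOR of data positions = 0⊕1⊕1⊕0⊕0⊕1⊕0⊕0⊕1⊕0⊕0⊕1⊕1⊕1⊕0 = 1
p16 (pos 16,17,18,19,20,21,22,23,24,25,26,27,28,29,30,31): XOR of data positions = 1⊕1⊕1⊕0⊕1⊕0⊕1⊕0⊕1⊕0⊕0⊕1⊕1⊕1⊕0 = 1
Codeword: 1111001101100101111010101001110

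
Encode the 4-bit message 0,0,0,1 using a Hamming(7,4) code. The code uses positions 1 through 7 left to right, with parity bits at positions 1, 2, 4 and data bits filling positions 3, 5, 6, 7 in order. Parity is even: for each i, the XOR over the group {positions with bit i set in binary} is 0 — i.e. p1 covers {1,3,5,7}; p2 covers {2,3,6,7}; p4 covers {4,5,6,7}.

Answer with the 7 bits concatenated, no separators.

Place data at non-parity positions: p1 p2 0 p4 0 0 1
p1 (pos 1,3,5,7): XOR of data positions = 0⊕0⊕1 = 1
p2 (pos 2,3,6,7): XOR of data positions = 0⊕0⊕1 = 1
p4 (pos 4,5,6,7): XOR of data positions = 0⊕0⊕1 = 1
Codeword: 1101001

1101001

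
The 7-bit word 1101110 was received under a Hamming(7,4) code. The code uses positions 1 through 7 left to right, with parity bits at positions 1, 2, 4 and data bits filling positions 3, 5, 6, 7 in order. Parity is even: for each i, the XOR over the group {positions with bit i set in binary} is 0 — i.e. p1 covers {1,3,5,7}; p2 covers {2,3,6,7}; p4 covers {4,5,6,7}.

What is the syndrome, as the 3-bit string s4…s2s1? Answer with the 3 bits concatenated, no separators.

s1 (pos 1,3,5,7): 1⊕0⊕1⊕0 = 0
s2 (pos 2,3,6,7): 1⊕0⊕1⊕0 = 0
s4 (pos 4,5,6,7): 1⊕1⊕1⊕0 = 1
Syndrome s4…s1 = 100 → error at position 4.

100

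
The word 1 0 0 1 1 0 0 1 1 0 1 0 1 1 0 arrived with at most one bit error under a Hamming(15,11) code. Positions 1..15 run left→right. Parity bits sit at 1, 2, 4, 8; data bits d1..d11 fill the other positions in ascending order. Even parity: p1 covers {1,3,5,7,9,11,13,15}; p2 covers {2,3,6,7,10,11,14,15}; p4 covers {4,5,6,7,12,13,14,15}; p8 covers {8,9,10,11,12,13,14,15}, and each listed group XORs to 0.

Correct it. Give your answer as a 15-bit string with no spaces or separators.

100110010010110

s1 (pos 1,3,5,7,9,11,13,15): 1⊕0⊕1⊕0⊕1⊕1⊕1⊕0 = 1
s2 (pos 2,3,6,7,10,11,14,15): 0⊕0⊕0⊕0⊕0⊕1⊕1⊕0 = 0
s4 (pos 4,5,6,7,12,13,14,15): 1⊕1⊕0⊕0⊕0⊕1⊕1⊕0 = 0
s8 (pos 8,9,10,11,12,13,14,15): 1⊕1⊕0⊕1⊕0⊕1⊕1⊕0 = 1
Syndrome s8…s1 = 1001 → error at position 9.
Flip position 9: 100110011010110 → 100110010010110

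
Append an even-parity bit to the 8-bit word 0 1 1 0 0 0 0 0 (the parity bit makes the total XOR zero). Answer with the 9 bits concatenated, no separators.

XOR of the 8 data bits: 0⊕1⊕1⊕0⊕0⊕0⊕0⊕0 = 0
Parity bit = 0 (so all 9 bits XOR to 0).

011000000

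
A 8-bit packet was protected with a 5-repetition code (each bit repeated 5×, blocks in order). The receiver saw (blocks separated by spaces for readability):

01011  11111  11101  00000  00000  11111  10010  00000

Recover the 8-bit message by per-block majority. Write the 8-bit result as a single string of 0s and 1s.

11100100

Block 1 (01011): 3 ones → 1
Block 2 (11111): 5 ones → 1
Block 3 (11101): 4 ones → 1
Block 4 (00000): 0 ones → 0
Block 5 (00000): 0 ones → 0
Block 6 (11111): 5 ones → 1
Block 7 (10010): 2 ones → 0
Block 8 (00000): 0 ones → 0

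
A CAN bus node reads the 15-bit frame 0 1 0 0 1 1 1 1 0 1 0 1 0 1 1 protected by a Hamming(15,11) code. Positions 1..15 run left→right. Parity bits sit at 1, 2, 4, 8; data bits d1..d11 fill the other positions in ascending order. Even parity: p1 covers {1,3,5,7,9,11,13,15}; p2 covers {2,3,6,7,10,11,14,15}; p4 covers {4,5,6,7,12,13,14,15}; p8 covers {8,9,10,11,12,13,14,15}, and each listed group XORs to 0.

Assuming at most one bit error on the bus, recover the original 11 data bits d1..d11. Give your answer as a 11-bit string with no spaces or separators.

01111101011

s1 (pos 1,3,5,7,9,11,13,15): 0⊕0⊕1⊕1⊕0⊕0⊕0⊕1 = 1
s2 (pos 2,3,6,7,10,11,14,15): 1⊕0⊕1⊕1⊕1⊕0⊕1⊕1 = 0
s4 (pos 4,5,6,7,12,13,14,15): 0⊕1⊕1⊕1⊕1⊕0⊕1⊕1 = 0
s8 (pos 8,9,10,11,12,13,14,15): 1⊕0⊕1⊕0⊕1⊕0⊕1⊕1 = 1
Syndrome s8…s1 = 1001 → error at position 9.
Flip position 9: 010011110101011 → 010011111101011
Read data bits from positions 3,5,6,7,9,10,11,12,13,14,15: 01111101011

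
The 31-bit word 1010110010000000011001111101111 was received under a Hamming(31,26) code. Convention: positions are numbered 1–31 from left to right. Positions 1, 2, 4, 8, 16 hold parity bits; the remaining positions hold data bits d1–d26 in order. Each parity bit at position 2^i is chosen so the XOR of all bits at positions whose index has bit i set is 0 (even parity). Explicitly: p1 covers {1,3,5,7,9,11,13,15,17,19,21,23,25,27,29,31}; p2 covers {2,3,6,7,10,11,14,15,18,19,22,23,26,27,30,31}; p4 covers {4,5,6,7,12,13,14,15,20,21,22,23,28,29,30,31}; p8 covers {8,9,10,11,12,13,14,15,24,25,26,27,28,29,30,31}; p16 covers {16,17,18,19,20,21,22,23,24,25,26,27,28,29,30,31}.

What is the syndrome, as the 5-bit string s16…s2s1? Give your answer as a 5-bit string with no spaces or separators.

s1 (pos 1,3,5,7,9,11,13,15,17,19,21,23,25,27,29,31): 1⊕1⊕1⊕0⊕1⊕0⊕0⊕0⊕0⊕1⊕0⊕1⊕1⊕0⊕1⊕1 = 1
s2 (pos 2,3,6,7,10,11,14,15,18,19,22,23,26,27,30,31): 0⊕1⊕1⊕0⊕0⊕0⊕0⊕0⊕1⊕1⊕1⊕1⊕1⊕0⊕1⊕1 = 1
s4 (pos 4,5,6,7,12,13,14,15,20,21,22,23,28,29,30,31): 0⊕1⊕1⊕0⊕0⊕0⊕0⊕0⊕0⊕0⊕1⊕1⊕1⊕1⊕1⊕1 = 0
s8 (pos 8,9,10,11,12,13,14,15,24,25,26,27,28,29,30,31): 0⊕1⊕0⊕0⊕0⊕0⊕0⊕0⊕1⊕1⊕1⊕0⊕1⊕1⊕1⊕1 = 0
s16 (pos 16,17,18,19,20,21,22,23,24,25,26,27,28,29,30,31): 0⊕0⊕1⊕1⊕0⊕0⊕1⊕1⊕1⊕1⊕1⊕0⊕1⊕1⊕1⊕1 = 1
Syndrome s16…s1 = 10011 → error at position 19.

10011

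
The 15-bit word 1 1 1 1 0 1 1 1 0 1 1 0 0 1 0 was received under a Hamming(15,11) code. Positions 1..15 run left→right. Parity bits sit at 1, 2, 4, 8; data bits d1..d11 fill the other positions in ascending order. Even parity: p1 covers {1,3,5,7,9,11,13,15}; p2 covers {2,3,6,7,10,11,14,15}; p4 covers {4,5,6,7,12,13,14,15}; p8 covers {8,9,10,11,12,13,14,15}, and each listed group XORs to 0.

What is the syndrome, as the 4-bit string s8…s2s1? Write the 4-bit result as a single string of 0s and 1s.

s1 (pos 1,3,5,7,9,11,13,15): 1⊕1⊕0⊕1⊕0⊕1⊕0⊕0 = 0
s2 (pos 2,3,6,7,10,11,14,15): 1⊕1⊕1⊕1⊕1⊕1⊕1⊕0 = 1
s4 (pos 4,5,6,7,12,13,14,15): 1⊕0⊕1⊕1⊕0⊕0⊕1⊕0 = 0
s8 (pos 8,9,10,11,12,13,14,15): 1⊕0⊕1⊕1⊕0⊕0⊕1⊕0 = 0
Syndrome s8…s1 = 0010 → error at position 2.

0010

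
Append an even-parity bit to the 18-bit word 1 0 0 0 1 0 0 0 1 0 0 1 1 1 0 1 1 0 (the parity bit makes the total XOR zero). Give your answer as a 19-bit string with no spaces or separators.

1000100010011101100

XOR of the 18 data bits: 1⊕0⊕0⊕0⊕1⊕0⊕0⊕0⊕1⊕0⊕0⊕1⊕1⊕1⊕0⊕1⊕1⊕0 = 0
Parity bit = 0 (so all 19 bits XOR to 0).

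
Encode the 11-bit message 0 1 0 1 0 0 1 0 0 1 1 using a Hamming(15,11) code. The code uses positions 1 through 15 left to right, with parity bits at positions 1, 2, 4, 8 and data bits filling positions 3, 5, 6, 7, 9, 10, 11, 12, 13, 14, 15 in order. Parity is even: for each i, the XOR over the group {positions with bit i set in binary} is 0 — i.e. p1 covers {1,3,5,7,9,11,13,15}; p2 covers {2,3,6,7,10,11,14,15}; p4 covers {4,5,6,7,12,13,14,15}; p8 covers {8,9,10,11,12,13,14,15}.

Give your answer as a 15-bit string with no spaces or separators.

Place data at non-parity positions: p1 p2 0 p4 1 0 1 p8 0 0 1 0 0 1 1
p1 (pos 1,3,5,7,9,11,13,15): XOR of data positions = 0⊕1⊕1⊕0⊕1⊕0⊕1 = 0
p2 (pos 2,3,6,7,10,11,14,15): XOR of data positions = 0⊕0⊕1⊕0⊕1⊕1⊕1 = 0
p4 (pos 4,5,6,7,12,13,14,15): XOR of data positions = 1⊕0⊕1⊕0⊕0⊕1⊕1 = 0
p8 (pos 8,9,10,11,12,13,14,15): XOR of data positions = 0⊕0⊕1⊕0⊕0⊕1⊕1 = 1
Codeword: 000010110010011

000010110010011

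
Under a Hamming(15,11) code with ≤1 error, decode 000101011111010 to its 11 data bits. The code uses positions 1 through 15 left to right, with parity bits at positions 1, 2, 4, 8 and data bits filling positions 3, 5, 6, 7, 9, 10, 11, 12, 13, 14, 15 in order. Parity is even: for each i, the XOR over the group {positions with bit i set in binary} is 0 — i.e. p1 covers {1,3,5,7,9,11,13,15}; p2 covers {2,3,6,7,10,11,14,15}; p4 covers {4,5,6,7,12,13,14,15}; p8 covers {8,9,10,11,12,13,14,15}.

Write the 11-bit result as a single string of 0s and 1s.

00101111010

s1 (pos 1,3,5,7,9,11,13,15): 0⊕0⊕0⊕0⊕1⊕1⊕0⊕0 = 0
s2 (pos 2,3,6,7,10,11,14,15): 0⊕0⊕1⊕0⊕1⊕1⊕1⊕0 = 0
s4 (pos 4,5,6,7,12,13,14,15): 1⊕0⊕1⊕0⊕1⊕0⊕1⊕0 = 0
s8 (pos 8,9,10,11,12,13,14,15): 1⊕1⊕1⊕1⊕1⊕0⊕1⊕0 = 0
Syndrome s8…s1 = 0000 → no error.
Read data bits from positions 3,5,6,7,9,10,11,12,13,14,15: 00101111010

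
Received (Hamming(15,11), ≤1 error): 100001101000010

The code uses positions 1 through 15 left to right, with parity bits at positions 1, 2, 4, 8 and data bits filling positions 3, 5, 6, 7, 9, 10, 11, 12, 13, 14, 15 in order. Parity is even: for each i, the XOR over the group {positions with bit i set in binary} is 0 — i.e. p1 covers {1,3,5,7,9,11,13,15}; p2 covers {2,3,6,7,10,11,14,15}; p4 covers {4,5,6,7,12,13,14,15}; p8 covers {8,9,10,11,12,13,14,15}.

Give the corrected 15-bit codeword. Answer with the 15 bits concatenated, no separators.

100001001000010

s1 (pos 1,3,5,7,9,11,13,15): 1⊕0⊕0⊕1⊕1⊕0⊕0⊕0 = 1
s2 (pos 2,3,6,7,10,11,14,15): 0⊕0⊕1⊕1⊕0⊕0⊕1⊕0 = 1
s4 (pos 4,5,6,7,12,13,14,15): 0⊕0⊕1⊕1⊕0⊕0⊕1⊕0 = 1
s8 (pos 8,9,10,11,12,13,14,15): 0⊕1⊕0⊕0⊕0⊕0⊕1⊕0 = 0
Syndrome s8…s1 = 0111 → error at position 7.
Flip position 7: 100001101000010 → 100001001000010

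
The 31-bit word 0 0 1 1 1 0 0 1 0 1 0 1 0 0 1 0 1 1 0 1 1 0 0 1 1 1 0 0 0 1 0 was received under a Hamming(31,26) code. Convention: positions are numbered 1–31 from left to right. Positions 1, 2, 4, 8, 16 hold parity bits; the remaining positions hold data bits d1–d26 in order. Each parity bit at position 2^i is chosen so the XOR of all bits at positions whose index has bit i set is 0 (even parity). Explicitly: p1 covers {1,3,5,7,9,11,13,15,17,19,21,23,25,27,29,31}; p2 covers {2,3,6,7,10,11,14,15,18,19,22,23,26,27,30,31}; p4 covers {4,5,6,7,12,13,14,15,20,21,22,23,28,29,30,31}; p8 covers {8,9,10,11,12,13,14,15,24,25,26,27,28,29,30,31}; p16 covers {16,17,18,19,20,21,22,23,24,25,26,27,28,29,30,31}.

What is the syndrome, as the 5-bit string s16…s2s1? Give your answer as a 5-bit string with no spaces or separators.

00100

s1 (pos 1,3,5,7,9,11,13,15,17,19,21,23,25,27,29,31): 0⊕1⊕1⊕0⊕0⊕0⊕0⊕1⊕1⊕0⊕1⊕0⊕1⊕0⊕0⊕0 = 0
s2 (pos 2,3,6,7,10,11,14,15,18,19,22,23,26,27,30,31): 0⊕1⊕0⊕0⊕1⊕0⊕0⊕1⊕1⊕0⊕0⊕0⊕1⊕0⊕1⊕0 = 0
s4 (pos 4,5,6,7,12,13,14,15,20,21,22,23,28,29,30,31): 1⊕1⊕0⊕0⊕1⊕0⊕0⊕1⊕1⊕1⊕0⊕0⊕0⊕0⊕1⊕0 = 1
s8 (pos 8,9,10,11,12,13,14,15,24,25,26,27,28,29,30,31): 1⊕0⊕1⊕0⊕1⊕0⊕0⊕1⊕1⊕1⊕1⊕0⊕0⊕0⊕1⊕0 = 0
s16 (pos 16,17,18,19,20,21,22,23,24,25,26,27,28,29,30,31): 0⊕1⊕1⊕0⊕1⊕1⊕0⊕0⊕1⊕1⊕1⊕0⊕0⊕0⊕1⊕0 = 0
Syndrome s16…s1 = 00100 → error at position 4.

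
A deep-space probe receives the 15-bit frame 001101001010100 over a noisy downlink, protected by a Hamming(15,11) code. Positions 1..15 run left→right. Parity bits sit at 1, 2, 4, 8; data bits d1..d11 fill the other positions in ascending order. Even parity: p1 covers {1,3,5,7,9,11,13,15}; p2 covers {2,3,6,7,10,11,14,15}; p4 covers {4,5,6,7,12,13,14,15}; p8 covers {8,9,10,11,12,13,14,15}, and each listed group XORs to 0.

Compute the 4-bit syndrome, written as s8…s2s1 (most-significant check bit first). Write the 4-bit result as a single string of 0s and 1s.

s1 (pos 1,3,5,7,9,11,13,15): 0⊕1⊕0⊕0⊕1⊕1⊕1⊕0 = 0
s2 (pos 2,3,6,7,10,11,14,15): 0⊕1⊕1⊕0⊕0⊕1⊕0⊕0 = 1
s4 (pos 4,5,6,7,12,13,14,15): 1⊕0⊕1⊕0⊕0⊕1⊕0⊕0 = 1
s8 (pos 8,9,10,11,12,13,14,15): 0⊕1⊕0⊕1⊕0⊕1⊕0⊕0 = 1
Syndrome s8…s1 = 1110 → error at position 14.

1110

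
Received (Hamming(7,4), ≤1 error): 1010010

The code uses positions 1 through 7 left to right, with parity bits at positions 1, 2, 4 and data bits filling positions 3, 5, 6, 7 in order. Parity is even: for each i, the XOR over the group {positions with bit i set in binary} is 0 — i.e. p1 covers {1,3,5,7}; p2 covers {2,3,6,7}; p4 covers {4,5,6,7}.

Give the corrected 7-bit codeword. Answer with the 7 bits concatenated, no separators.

1011010

s1 (pos 1,3,5,7): 1⊕1⊕0⊕0 = 0
s2 (pos 2,3,6,7): 0⊕1⊕1⊕0 = 0
s4 (pos 4,5,6,7): 0⊕0⊕1⊕0 = 1
Syndrome s4…s1 = 100 → error at position 4.
Flip position 4: 1010010 → 1011010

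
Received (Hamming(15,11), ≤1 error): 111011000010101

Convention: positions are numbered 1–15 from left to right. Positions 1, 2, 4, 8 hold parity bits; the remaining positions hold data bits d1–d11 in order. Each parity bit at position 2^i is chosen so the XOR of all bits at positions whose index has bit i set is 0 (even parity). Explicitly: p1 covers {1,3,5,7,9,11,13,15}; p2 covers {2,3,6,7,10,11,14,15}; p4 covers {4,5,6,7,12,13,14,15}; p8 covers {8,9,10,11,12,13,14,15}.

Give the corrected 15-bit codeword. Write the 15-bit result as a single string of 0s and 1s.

111011000110101

s1 (pos 1,3,5,7,9,11,13,15): 1⊕1⊕1⊕0⊕0⊕1⊕1⊕1 = 0
s2 (pos 2,3,6,7,10,11,14,15): 1⊕1⊕1⊕0⊕0⊕1⊕0⊕1 = 1
s4 (pos 4,5,6,7,12,13,14,15): 0⊕1⊕1⊕0⊕0⊕1⊕0⊕1 = 0
s8 (pos 8,9,10,11,12,13,14,15): 0⊕0⊕0⊕1⊕0⊕1⊕0⊕1 = 1
Syndrome s8…s1 = 1010 → error at position 10.
Flip position 10: 111011000010101 → 111011000110101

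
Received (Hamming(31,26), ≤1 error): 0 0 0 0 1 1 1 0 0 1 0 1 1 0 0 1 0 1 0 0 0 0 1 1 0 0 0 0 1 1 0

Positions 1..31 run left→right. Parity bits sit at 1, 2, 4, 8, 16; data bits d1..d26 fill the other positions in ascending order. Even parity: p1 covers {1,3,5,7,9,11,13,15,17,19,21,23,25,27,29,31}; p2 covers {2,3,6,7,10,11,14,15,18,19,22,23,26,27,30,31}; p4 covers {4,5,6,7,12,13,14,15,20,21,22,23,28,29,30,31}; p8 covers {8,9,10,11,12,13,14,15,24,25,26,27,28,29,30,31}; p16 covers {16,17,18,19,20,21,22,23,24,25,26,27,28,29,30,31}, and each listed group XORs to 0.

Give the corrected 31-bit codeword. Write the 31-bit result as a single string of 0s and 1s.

1000111001011001010000110000110

s1 (pos 1,3,5,7,9,11,13,15,17,19,21,23,25,27,29,31): 0⊕0⊕1⊕1⊕0⊕0⊕1⊕0⊕0⊕0⊕0⊕1⊕0⊕0⊕1⊕0 = 1
s2 (pos 2,3,6,7,10,11,14,15,18,19,22,23,26,27,30,31): 0⊕0⊕1⊕1⊕1⊕0⊕0⊕0⊕1⊕0⊕0⊕1⊕0⊕0⊕1⊕0 = 0
s4 (pos 4,5,6,7,12,13,14,15,20,21,22,23,28,29,30,31): 0⊕1⊕1⊕1⊕1⊕1⊕0⊕0⊕0⊕0⊕0⊕1⊕0⊕1⊕1⊕0 = 0
s8 (pos 8,9,10,11,12,13,14,15,24,25,26,27,28,29,30,31): 0⊕0⊕1⊕0⊕1⊕1⊕0⊕0⊕1⊕0⊕0⊕0⊕0⊕1⊕1⊕0 = 0
s16 (pos 16,17,18,19,20,21,22,23,24,25,26,27,28,29,30,31): 1⊕0⊕1⊕0⊕0⊕0⊕0⊕1⊕1⊕0⊕0⊕0⊕0⊕1⊕1⊕0 = 0
Syndrome s16…s1 = 00001 → error at position 1.
Flip position 1: 0000111001011001010000110000110 → 1000111001011001010000110000110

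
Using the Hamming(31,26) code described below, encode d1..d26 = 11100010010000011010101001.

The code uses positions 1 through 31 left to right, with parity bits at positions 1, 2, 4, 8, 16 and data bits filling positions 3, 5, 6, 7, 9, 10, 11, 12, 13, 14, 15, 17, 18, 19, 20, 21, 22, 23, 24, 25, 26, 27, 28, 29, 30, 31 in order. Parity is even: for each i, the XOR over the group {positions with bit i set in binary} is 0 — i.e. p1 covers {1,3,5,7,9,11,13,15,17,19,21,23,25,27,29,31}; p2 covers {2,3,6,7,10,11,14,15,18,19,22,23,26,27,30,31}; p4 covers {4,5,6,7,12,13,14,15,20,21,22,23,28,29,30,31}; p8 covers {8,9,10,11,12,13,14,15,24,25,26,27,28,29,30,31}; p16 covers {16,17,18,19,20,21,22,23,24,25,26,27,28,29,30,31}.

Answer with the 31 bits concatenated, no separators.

Place data at non-parity positions: p1 p2 1 p4 1 1 0 p8 0 0 1 0 0 1 0 p16 0 0 0 0 1 1 0 1 0 1 0 1 0 0 1
p1 (pos 1,3,5,7,9,11,13,15,17,19,21,23,25,27,29,31): XOR of data positions = 1⊕1⊕0⊕0⊕1⊕0⊕0⊕0⊕0⊕1⊕0⊕0⊕0⊕0⊕1 = 1
p2 (pos 2,3,6,7,10,11,14,15,18,19,22,23,26,27,30,31): XOR of data positions = 1⊕1⊕0⊕0⊕1⊕1⊕0⊕0⊕0⊕1⊕0⊕1⊕0⊕0⊕1 = 1
p4 (pos 4,5,6,7,12,13,14,15,20,21,22,23,28,29,30,31): XOR of data positions = 1⊕1⊕0⊕0⊕0⊕1⊕0⊕0⊕1⊕1⊕0⊕1⊕0⊕0⊕1 = 1
p8 (pos 8,9,10,11,12,13,14,15,24,25,26,27,28,29,30,31): XOR of data positions = 0⊕0⊕1⊕0⊕0⊕1⊕0⊕1⊕0⊕1⊕0⊕1⊕0⊕0⊕1 = 0
p16 (pos 16,17,18,19,20,21,22,23,24,25,26,27,28,29,30,31): XOR of data positions = 0⊕0⊕0⊕0⊕1⊕1⊕0⊕1⊕0⊕1⊕0⊕1⊕0⊕0⊕1 = 0
Codeword: 1111110000100100000011010101001

1111110000100100000011010101001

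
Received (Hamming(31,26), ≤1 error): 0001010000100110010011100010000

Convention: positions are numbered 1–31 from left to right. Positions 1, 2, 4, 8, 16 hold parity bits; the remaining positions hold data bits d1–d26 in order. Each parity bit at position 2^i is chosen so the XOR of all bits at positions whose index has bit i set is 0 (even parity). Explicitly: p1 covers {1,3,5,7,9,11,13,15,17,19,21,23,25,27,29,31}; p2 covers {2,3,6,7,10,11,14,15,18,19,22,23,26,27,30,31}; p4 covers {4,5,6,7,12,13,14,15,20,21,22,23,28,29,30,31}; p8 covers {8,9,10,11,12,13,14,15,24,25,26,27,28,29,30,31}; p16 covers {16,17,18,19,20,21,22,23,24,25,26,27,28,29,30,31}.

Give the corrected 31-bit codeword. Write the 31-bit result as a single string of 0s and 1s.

0001010000100110010001100010000

s1 (pos 1,3,5,7,9,11,13,15,17,19,21,23,25,27,29,31): 0⊕0⊕0⊕0⊕0⊕1⊕0⊕1⊕0⊕0⊕1⊕1⊕0⊕1⊕0⊕0 = 1
s2 (pos 2,3,6,7,10,11,14,15,18,19,22,23,26,27,30,31): 0⊕0⊕1⊕0⊕0⊕1⊕1⊕1⊕1⊕0⊕1⊕1⊕0⊕1⊕0⊕0 = 0
s4 (pos 4,5,6,7,12,13,14,15,20,21,22,23,28,29,30,31): 1⊕0⊕1⊕0⊕0⊕0⊕1⊕1⊕0⊕1⊕1⊕1⊕0⊕0⊕0⊕0 = 1
s8 (pos 8,9,10,11,12,13,14,15,24,25,26,27,28,29,30,31): 0⊕0⊕0⊕1⊕0⊕0⊕1⊕1⊕0⊕0⊕0⊕1⊕0⊕0⊕0⊕0 = 0
s16 (pos 16,17,18,19,20,21,22,23,24,25,26,27,28,29,30,31): 0⊕0⊕1⊕0⊕0⊕1⊕1⊕1⊕0⊕0⊕0⊕1⊕0⊕0⊕0⊕0 = 1
Syndrome s16…s1 = 10101 → error at position 21.
Flip position 21: 0001010000100110010011100010000 → 0001010000100110010001100010000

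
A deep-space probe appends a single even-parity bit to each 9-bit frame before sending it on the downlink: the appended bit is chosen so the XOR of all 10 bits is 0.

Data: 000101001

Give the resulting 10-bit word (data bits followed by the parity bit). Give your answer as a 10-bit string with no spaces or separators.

0001010011

XOR of the 9 data bits: 0⊕0⊕0⊕1⊕0⊕1⊕0⊕0⊕1 = 1
Parity bit = 1 (so all 10 bits XOR to 0).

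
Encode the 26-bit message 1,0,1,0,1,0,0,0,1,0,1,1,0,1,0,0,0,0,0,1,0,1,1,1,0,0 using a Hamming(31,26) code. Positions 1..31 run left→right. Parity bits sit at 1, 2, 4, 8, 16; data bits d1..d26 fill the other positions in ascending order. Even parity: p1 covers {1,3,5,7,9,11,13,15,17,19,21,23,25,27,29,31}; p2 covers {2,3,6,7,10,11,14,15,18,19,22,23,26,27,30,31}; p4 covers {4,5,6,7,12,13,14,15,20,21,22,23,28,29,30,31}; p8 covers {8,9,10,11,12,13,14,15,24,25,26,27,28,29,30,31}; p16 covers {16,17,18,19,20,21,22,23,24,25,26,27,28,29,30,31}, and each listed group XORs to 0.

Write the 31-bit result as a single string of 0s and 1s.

Place data at non-parity positions: p1 p2 1 p4 0 1 0 p8 1 0 0 0 1 0 1 p16 1 0 1 0 0 0 0 0 1 0 1 1 1 0 0
p1 (pos 1,3,5,7,9,11,13,15,17,19,21,23,25,27,29,31): XOR of data positions = 1⊕0⊕0⊕1⊕0⊕1⊕1⊕1⊕1⊕0⊕0⊕1⊕1⊕1⊕0 = 1
p2 (pos 2,3,6,7,10,11,14,15,18,19,22,23,26,27,30,31): XOR of data positions = 1⊕1⊕0⊕0⊕0⊕0⊕1⊕0⊕1⊕0⊕0⊕0⊕1⊕0⊕0 = 1
p4 (pos 4,5,6,7,12,13,14,15,20,21,22,23,28,29,30,31): XOR of data positions = 0⊕1⊕0⊕0⊕1⊕0⊕1⊕0⊕0⊕0⊕0⊕1⊕1⊕0⊕0 = 1
p8 (pos 8,9,10,11,12,13,14,15,24,25,26,27,28,29,30,31): XOR of data positions = 1⊕0⊕0⊕0⊕1⊕0⊕1⊕0⊕1⊕0⊕1⊕1⊕1⊕0⊕0 = 1
p16 (pos 16,17,18,19,20,21,22,23,24,25,26,27,28,29,30,31): XOR of data positions = 1⊕0⊕1⊕0⊕0⊕0⊕0⊕0⊕1⊕0⊕1⊕1⊕1⊕0⊕0 = 0
Codeword: 1111010110001010101000001011100

1111010110001010101000001011100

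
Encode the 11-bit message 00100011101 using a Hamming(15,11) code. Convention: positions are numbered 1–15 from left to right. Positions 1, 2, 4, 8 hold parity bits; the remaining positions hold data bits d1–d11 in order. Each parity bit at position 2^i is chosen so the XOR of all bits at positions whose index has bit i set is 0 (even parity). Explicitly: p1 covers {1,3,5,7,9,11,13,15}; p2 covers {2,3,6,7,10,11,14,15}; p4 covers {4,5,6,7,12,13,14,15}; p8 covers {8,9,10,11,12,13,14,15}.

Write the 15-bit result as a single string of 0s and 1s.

Place data at non-parity positions: p1 p2 0 p4 0 1 0 p8 0 0 1 1 1 0 1
p1 (pos 1,3,5,7,9,11,13,15): XOR of data positions = 0⊕0⊕0⊕0⊕1⊕1⊕1 = 1
p2 (pos 2,3,6,7,10,11,14,15): XOR of data positions = 0⊕1⊕0⊕0⊕1⊕0⊕1 = 1
p4 (pos 4,5,6,7,12,13,14,15): XOR of data positions = 0⊕1⊕0⊕1⊕1⊕0⊕1 = 0
p8 (pos 8,9,10,11,12,13,14,15): XOR of data positions = 0⊕0⊕1⊕1⊕1⊕0⊕1 = 0
Codeword: 110001000011101

110001000011101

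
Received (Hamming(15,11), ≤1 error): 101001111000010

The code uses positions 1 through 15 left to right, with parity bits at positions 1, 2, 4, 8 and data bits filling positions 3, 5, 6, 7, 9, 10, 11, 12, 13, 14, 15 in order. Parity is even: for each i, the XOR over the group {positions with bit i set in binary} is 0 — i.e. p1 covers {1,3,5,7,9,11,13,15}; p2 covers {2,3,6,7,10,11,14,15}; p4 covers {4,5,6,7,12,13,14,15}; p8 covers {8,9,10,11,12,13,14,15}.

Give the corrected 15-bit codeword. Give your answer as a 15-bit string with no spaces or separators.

101001111001010

s1 (pos 1,3,5,7,9,11,13,15): 1⊕1⊕0⊕1⊕1⊕0⊕0⊕0 = 0
s2 (pos 2,3,6,7,10,11,14,15): 0⊕1⊕1⊕1⊕0⊕0⊕1⊕0 = 0
s4 (pos 4,5,6,7,12,13,14,15): 0⊕0⊕1⊕1⊕0⊕0⊕1⊕0 = 1
s8 (pos 8,9,10,11,12,13,14,15): 1⊕1⊕0⊕0⊕0⊕0⊕1⊕0 = 1
Syndrome s8…s1 = 1100 → error at position 12.
Flip position 12: 101001111000010 → 101001111001010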